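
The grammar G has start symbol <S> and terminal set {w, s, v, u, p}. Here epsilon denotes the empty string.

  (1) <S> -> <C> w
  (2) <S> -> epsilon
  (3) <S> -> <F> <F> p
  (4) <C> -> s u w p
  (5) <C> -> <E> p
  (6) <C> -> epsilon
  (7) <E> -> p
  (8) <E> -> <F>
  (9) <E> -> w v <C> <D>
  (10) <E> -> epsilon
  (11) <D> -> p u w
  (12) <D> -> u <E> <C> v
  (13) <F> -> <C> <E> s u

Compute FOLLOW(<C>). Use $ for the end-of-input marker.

{p, s, u, v, w}

FIRST(<D>): from <D>->p u w we get {p}; from <D>->u <E> <C> v we get {u}. So FIRST(<D>) = {p, u}.
FIRST(<S>): from <S>-><C> w we get {p, s, w}; from <S>->epsilon we get {epsilon}; from <S>-><F> <F> p we get {p, s, w}. So FIRST(<S>) = {epsilon, p, s, w}.
FIRST(<C>): from <C>->s u w p we get {s}; from <C>-><E> p we get {p, s, w}; from <C>->epsilon we get {epsilon}. So FIRST(<C>) = {epsilon, p, s, w}.
FIRST(<E>): from <E>->p we get {p}; from <E>-><F> we get {p, s, w}; from <E>->w v <C> <D> we get {w}; from <E>->epsilon we get {epsilon}. So FIRST(<E>) = {epsilon, p, s, w}.
FIRST(<F>): from <F>-><C> <E> s u we get {p, s, w}. So FIRST(<F>) = {p, s, w}.
FOLLOW(<S>) includes $ since <S> is the start symbol.
FOLLOW(<S>): <S> appears on no right-hand side. Thus FOLLOW(<S>) = {$}.
FOLLOW(<C>): in <S>-><C> w, <C> is followed by w with FIRST {w}; in <E>->w v <C> <D>, <C> is followed by <D> with FIRST {p, u}; in <D>->u <E> <C> v, <C> is followed by v with FIRST {v}; in <F>-><C> <E> s u, <C> is followed by <E> s u with FIRST {p, s, w}. Thus FOLLOW(<C>) = {p, s, u, v, w}.
FOLLOW(<E>): in <C>-><E> p, <E> is followed by p with FIRST {p}; in <D>->u <E> <C> v, <E> is followed by <C> v with FIRST {p, s, v, w}; in <F>-><C> <E> s u, <E> is followed by s u with FIRST {s}. Thus FOLLOW(<E>) = {p, s, v, w}.
FOLLOW(<D>): in <E>->w v <C> <D>, the suffix after <D> is empty, so FOLLOW(<D>) ⊇ FOLLOW(<E>) = {p, s, v, w}. Thus FOLLOW(<D>) = {p, s, v, w}.
FOLLOW(<F>): in <S>-><F> <F> p (occurrence 1), <F> is followed by <F> p with FIRST {p, s, w}; in <S>-><F> <F> p (occurrence 2), <F> is followed by p with FIRST {p}; in <E>-><F>, the suffix after <F> is empty, so FOLLOW(<F>) ⊇ FOLLOW(<E>) = {p, s, v, w}. Thus FOLLOW(<F>) = {p, s, v, w}.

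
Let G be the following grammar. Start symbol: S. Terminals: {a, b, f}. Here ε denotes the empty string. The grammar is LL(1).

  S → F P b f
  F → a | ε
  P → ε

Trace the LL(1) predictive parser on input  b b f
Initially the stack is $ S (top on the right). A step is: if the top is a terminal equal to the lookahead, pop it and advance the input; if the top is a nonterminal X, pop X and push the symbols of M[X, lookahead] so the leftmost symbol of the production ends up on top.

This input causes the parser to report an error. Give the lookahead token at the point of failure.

     Stack      Input    Action
  1  $ S        b b f $  expand S → F P b f
  2  $ f b P F  b b f $  expand F → ε
  3  $ f b P    b b f $  expand P → ε
  4  $ f b      b b f $  match b
  5  $ f        b f $    error: top is terminal f but lookahead is b

b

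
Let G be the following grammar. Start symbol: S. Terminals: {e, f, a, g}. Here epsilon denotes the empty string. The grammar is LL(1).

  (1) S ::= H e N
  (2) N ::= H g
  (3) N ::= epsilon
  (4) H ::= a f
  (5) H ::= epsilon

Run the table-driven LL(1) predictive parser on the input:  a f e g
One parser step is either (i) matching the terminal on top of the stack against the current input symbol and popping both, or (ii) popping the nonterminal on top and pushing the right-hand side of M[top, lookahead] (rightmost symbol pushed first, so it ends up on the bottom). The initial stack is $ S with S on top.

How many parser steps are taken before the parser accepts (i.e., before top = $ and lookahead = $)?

step 1: stack=$ S  input=a f e g $  — expand S ::= H e N
step 2: stack=$ N e H  input=a f e g $  — expand H ::= a f
step 3: stack=$ N e f a  input=a f e g $  — match a
step 4: stack=$ N e f  input=f e g $  — match f
step 5: stack=$ N e  input=e g $  — match e
step 6: stack=$ N  input=g $  — expand N ::= H g
step 7: stack=$ g H  input=g $  — expand H ::= epsilon
step 8: stack=$ g  input=g $  — match g
Accept reached after 8 steps.

8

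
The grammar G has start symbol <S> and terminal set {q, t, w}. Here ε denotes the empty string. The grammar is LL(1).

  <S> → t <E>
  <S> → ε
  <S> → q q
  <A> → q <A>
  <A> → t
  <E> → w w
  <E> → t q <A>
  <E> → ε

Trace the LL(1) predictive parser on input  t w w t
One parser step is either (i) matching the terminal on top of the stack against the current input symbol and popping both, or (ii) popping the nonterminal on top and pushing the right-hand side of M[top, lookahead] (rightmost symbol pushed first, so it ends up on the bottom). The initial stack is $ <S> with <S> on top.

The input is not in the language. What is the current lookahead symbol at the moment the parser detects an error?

     Stack    Input      Action
  1  $ <S>    t w w t $  expand <S> → t <E>
  2  $ <E> t  t w w t $  match t
  3  $ <E>    w w t $    expand <E> → w w
  4  $ w w    w w t $    match w
  5  $ w      w t $      match w
  6  $        t $        error: stack empty but input remains

t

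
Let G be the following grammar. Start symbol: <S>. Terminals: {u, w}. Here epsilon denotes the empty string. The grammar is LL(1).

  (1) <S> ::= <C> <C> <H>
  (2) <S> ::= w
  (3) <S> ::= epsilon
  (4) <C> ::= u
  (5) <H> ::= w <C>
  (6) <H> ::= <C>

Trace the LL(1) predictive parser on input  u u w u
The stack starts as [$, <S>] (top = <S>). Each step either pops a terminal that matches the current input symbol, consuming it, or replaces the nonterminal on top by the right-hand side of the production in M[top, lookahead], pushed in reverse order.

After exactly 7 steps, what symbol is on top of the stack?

<C>

step 1: stack=$ <S>  input=u u w u $  — expand <S> ::= <C> <C> <H>
step 2: stack=$ <H> <C> <C>  input=u u w u $  — expand <C> ::= u
step 3: stack=$ <H> <C> u  input=u u w u $  — match u
step 4: stack=$ <H> <C>  input=u w u $  — expand <C> ::= u
step 5: stack=$ <H> u  input=u w u $  — match u
step 6: stack=$ <H>  input=w u $  — expand <H> ::= w <C>
step 7: stack=$ <C> w  input=w u $  — match w
Stack after step 7: $ <C> (top = <C>).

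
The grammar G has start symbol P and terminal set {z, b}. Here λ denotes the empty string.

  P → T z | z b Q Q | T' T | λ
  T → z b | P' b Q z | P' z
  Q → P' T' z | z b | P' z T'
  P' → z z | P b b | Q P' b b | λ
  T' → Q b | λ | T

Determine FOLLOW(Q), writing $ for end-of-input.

FIRST(P) = {λ, b, z}  (via T z, T' T)
FIRST(T) = {b, z}  (via P' b Q z, P' z)
FIRST(Q) = {b, z}  (via P' T' z, P' z T')
FIRST(P') = {λ, b, z}  (via P b b, Q P' b b)
FIRST(T') = {λ, b, z}  (via Q b, T)
FOLLOW(P) includes $ since P is the start symbol.
FOLLOW(P): in P'→P b b, P is followed by b b with FIRST {b}. Thus FOLLOW(P) = {$, b}.
FOLLOW(Q): in P→z b Q Q (occurrence 1), Q is followed by Q with FIRST {b, z}; in P→z b Q Q (occurrence 2), the suffix after Q is empty, so FOLLOW(Q) ⊇ FOLLOW(P) = {$, b}; in T→P' b Q z, Q is followed by z with FIRST {z}; in P'→Q P' b b, Q is followed by P' b b with FIRST {b, z}; in T'→Q b, Q is followed by b with FIRST {b}. Thus FOLLOW(Q) = {$, b, z}.
FOLLOW(P'): in T→P' b Q z, P' is followed by b Q z with FIRST {b}; in T→P' z, P' is followed by z with FIRST {z}; in Q→P' T' z, P' is followed by T' z with FIRST {b, z}; in Q→P' z T', P' is followed by z T' with FIRST {z}; in P'→Q P' b b, P' is followed by b b with FIRST {b}. Thus FOLLOW(P') = {b, z}.
FOLLOW(T'): in P→T' T, T' is followed by T with FIRST {b, z}; in Q→P' T' z, T' is followed by z with FIRST {z}; in Q→P' z T', the suffix after T' is empty, so FOLLOW(T') ⊇ FOLLOW(Q) = {$, b, z}. Thus FOLLOW(T') = {$, b, z}.
FOLLOW(T): in P→T z, T is followed by z with FIRST {z}; in P→T' T, the suffix after T is empty, so FOLLOW(T) ⊇ FOLLOW(P) = {$, b}; in T'→T, the suffix after T is empty, so FOLLOW(T) ⊇ FOLLOW(T') = {$, b, z}. Thus FOLLOW(T) = {$, b, z}.

{$, b, z}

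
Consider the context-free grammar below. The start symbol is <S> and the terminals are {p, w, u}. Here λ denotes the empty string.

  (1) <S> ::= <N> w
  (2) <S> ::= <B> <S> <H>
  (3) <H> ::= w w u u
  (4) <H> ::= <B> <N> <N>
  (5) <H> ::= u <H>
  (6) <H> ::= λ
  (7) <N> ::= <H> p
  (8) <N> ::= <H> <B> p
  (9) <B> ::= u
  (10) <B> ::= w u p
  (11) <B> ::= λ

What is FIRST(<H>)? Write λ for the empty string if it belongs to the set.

{λ, p, u, w}

FIRST(<B>): from <B>::=u we get {u}; from <B>::=w u p we get {w}; from <B>::=λ we get {λ}. So FIRST(<B>) = {λ, u, w}.
FIRST(<S>): from <S>::=<N> w we get {p, u, w}; from <S>::=<B> <S> <H> we get {p, u, w}. So FIRST(<S>) = {p, u, w}.
FIRST(<H>): from <H>::=w w u u we get {w}; from <H>::=<B> <N> <N> we get {p, u, w}; from <H>::=u <H> we get {u}; from <H>::=λ we get {λ}. So FIRST(<H>) = {λ, p, u, w}.
FIRST(<N>): from <N>::=<H> p we get {p, u, w}; from <N>::=<H> <B> p we get {p, u, w}. So FIRST(<N>) = {p, u, w}.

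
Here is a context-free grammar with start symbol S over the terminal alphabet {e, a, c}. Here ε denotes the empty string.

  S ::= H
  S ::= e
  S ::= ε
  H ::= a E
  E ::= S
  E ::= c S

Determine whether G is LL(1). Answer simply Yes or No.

FIRST(S) = {ε, a, e}
FIRST(H) = {a}
FIRST(E) = {ε, a, c, e}
FOLLOW(S) = {$}
FOLLOW(H) = {$}
FOLLOW(E) = {$}
Each cell of M receives at most one production.

Yes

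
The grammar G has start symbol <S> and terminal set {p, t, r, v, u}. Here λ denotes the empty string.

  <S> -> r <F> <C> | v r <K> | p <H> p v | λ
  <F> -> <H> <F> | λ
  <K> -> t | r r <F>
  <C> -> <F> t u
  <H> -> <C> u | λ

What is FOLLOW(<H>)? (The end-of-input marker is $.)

{$, p, t}

FIRST(<S>): from <S>->r <F> <C> we get {r}; from <S>->v r <K> we get {v}; from <S>->p <H> p v we get {p}; from <S>->λ we get {λ}. So FIRST(<S>) = {λ, p, r, v}.
FIRST(<K>): from <K>->t we get {t}; from <K>->r r <F> we get {r}. So FIRST(<K>) = {r, t}.
FIRST(<F>): from <F>-><H> <F> we get {λ, t}; from <F>->λ we get {λ}. So FIRST(<F>) = {λ, t}.
FIRST(<C>): from <C>-><F> t u we get {t}. So FIRST(<C>) = {t}.
FIRST(<H>): from <H>-><C> u we get {t}; from <H>->λ we get {λ}. So FIRST(<H>) = {λ, t}.
FOLLOW(<S>) includes $ since <S> is the start symbol.
FOLLOW(<S>): <S> appears on no right-hand side. Thus FOLLOW(<S>) = {$}.
FOLLOW(<K>): in <S>->v r <K>, the suffix after <K> is empty, so FOLLOW(<K>) ⊇ FOLLOW(<S>) = {$}. Thus FOLLOW(<K>) = {$}.
FOLLOW(<F>): in <S>->r <F> <C>, <F> is followed by <C> with FIRST {t}; in <F>-><H> <F>, the suffix after <F> is empty (adds nothing new); in <K>->r r <F>, the suffix after <F> is empty, so FOLLOW(<F>) ⊇ FOLLOW(<K>) = {$}; in <C>-><F> t u, <F> is followed by t u with FIRST {t}. Thus FOLLOW(<F>) = {$, t}.
FOLLOW(<C>): in <S>->r <F> <C>, the suffix after <C> is empty, so FOLLOW(<C>) ⊇ FOLLOW(<S>) = {$}; in <H>-><C> u, <C> is followed by u with FIRST {u}. Thus FOLLOW(<C>) = {$, u}.
FOLLOW(<H>): in <S>->p <H> p v, <H> is followed by p v with FIRST {p}; in <F>-><H> <F>, <H> is followed by <F> with FIRST {λ, t}; in <F>-><H> <F>, the suffix after <H> is nullable, so FOLLOW(<H>) ⊇ FOLLOW(<F>) = {$, t}. Thus FOLLOW(<H>) = {$, p, t}.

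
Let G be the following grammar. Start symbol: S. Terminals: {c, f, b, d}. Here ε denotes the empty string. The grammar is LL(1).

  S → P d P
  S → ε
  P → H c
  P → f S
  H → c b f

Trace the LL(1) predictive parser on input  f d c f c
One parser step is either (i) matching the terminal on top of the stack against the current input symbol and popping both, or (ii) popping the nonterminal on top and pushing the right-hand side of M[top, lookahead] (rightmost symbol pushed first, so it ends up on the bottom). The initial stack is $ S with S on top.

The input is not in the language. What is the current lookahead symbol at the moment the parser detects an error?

     Stack      Input        Action
  1  $ S        f d c f c $  expand S → P d P
  2  $ P d P    f d c f c $  expand P → f S
  3  $ P d S f  f d c f c $  match f
  4  $ P d S    d c f c $    expand S → ε
  5  $ P d      d c f c $    match d
  6  $ P        c f c $      expand P → H c
  7  $ c H      c f c $      expand H → c b f
  8  $ c f b c  c f c $      match c
  9  $ c f b    f c $        error: top is terminal b but lookahead is f

f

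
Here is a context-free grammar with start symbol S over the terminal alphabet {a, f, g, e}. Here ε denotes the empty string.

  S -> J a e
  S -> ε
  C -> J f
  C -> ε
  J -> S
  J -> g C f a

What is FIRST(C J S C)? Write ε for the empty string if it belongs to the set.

FIRST(S): from S->J a e we get {a, g}; from S->ε we get {ε}. So FIRST(S) = {ε, a, g}.
FIRST(J): from J->S we get {ε, a, g}; from J->g C f a we get {g}. So FIRST(J) = {ε, a, g}.
FIRST(C): from C->J f we get {a, f, g}; from C->ε we get {ε}. So FIRST(C) = {ε, a, f, g}.
FIRST(C J S C): take FIRST of each symbol in turn, carrying on past any symbol whose FIRST contains ε; result {ε, a, f, g}.

{ε, a, f, g}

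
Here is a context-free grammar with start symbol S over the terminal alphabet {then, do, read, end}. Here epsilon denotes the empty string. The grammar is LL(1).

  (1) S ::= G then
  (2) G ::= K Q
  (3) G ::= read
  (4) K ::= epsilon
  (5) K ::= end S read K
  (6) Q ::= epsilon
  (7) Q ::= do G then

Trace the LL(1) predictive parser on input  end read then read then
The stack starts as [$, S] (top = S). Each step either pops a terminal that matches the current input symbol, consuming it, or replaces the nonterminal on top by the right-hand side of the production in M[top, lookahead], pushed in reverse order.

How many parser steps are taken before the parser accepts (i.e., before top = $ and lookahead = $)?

      Stack                      Input                      Action
   1  $ S                        end read then read then $  expand S ::= G then
   2  $ then G                   end read then read then $  expand G ::= K Q
   3  $ then Q K                 end read then read then $  expand K ::= end S read K
   4  $ then Q K read S end      end read then read then $  match end
   5  $ then Q K read S          read then read then $      expand S ::= G then
   6  $ then Q K read then G     read then read then $      expand G ::= read
   7  $ then Q K read then read  read then read then $      match read
   8  $ then Q K read then       then read then $           match then
   9  $ then Q K read            read then $                match read
  10  $ then Q K                 then $                     expand K ::= epsilon
  11  $ then Q                   then $                     expand Q ::= epsilon
  12  $ then                     then $                     match then
Accept reached after 12 steps.

12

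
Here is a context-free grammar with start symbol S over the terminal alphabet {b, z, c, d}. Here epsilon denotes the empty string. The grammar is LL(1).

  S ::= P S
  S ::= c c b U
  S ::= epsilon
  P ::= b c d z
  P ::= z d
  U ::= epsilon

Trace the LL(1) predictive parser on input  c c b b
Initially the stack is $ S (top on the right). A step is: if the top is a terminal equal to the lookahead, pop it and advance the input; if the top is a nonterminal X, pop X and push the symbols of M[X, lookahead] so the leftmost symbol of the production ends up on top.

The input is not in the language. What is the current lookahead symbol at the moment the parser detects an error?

step 1: stack=$ S  input=c c b b $  — expand S ::= c c b U
step 2: stack=$ U b c c  input=c c b b $  — match c
step 3: stack=$ U b c  input=c b b $  — match c
step 4: stack=$ U b  input=b b $  — match b
step 5: stack=$ U  input=b $  — error: M[U, b] is empty

b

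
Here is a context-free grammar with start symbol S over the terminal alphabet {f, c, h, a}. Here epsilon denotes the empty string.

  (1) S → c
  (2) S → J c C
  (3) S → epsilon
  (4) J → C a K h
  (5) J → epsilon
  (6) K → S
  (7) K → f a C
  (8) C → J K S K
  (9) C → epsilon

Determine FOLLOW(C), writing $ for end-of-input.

FIRST(S): from S→c we get {c}; from S→J c C we get {a, c, f}; from S→epsilon we get {epsilon}. So FIRST(S) = {epsilon, a, c, f}.
FIRST(K): from K→S we get {epsilon, a, c, f}; from K→f a C we get {f}. So FIRST(K) = {epsilon, a, c, f}.
FIRST(J): from J→C a K h we get {a, c, f}; from J→epsilon we get {epsilon}. So FIRST(J) = {epsilon, a, c, f}.
FIRST(C): from C→J K S K we get {epsilon, a, c, f}; from C→epsilon we get {epsilon}. So FIRST(C) = {epsilon, a, c, f}.
FOLLOW(S) includes $ since S is the start symbol.
FOLLOW(S): in K→S, the suffix after S is empty, so FOLLOW(S) ⊇ FOLLOW(K) = {$, a, c, f, h}; in C→J K S K, S is followed by K with FIRST {epsilon, a, c, f}; in C→J K S K, the suffix after S is nullable, so FOLLOW(S) ⊇ FOLLOW(C) = {$, a, c, f, h}. Thus FOLLOW(S) = {$, a, c, f, h}.
FOLLOW(J): in S→J c C, J is followed by c C with FIRST {c}; in C→J K S K, J is followed by K S K with FIRST {epsilon, a, c, f}; in C→J K S K, the suffix after J is nullable, so FOLLOW(J) ⊇ FOLLOW(C) = {$, a, c, f, h}. Thus FOLLOW(J) = {$, a, c, f, h}.
FOLLOW(K): in J→C a K h, K is followed by h with FIRST {h}; in C→J K S K (occurrence 1), K is followed by S K with FIRST {epsilon, a, c, f}; in C→J K S K (occurrence 1), the suffix after K is nullable, so FOLLOW(K) ⊇ FOLLOW(C) = {$, a, c, f, h}; in C→J K S K (occurrence 2), the suffix after K is empty, so FOLLOW(K) ⊇ FOLLOW(C) = {$, a, c, f, h}. Thus FOLLOW(K) = {$, a, c, f, h}.
FOLLOW(C): in S→J c C, the suffix after C is empty, so FOLLOW(C) ⊇ FOLLOW(S) = {$, a, c, f, h}; in J→C a K h, C is followed by a K h with FIRST {a}; in K→f a C, the suffix after C is empty, so FOLLOW(C) ⊇ FOLLOW(K) = {$, a, c, f, h}. Thus FOLLOW(C) = {$, a, c, f, h}.

{$, a, c, f, h}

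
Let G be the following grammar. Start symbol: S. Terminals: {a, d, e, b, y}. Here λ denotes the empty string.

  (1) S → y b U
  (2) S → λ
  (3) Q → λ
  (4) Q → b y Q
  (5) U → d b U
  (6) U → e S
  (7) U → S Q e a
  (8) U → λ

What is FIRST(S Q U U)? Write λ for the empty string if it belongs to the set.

FIRST(S): from S→y b U we get {y}; from S→λ we get {λ}. So FIRST(S) = {λ, y}.
FIRST(Q): from Q→λ we get {λ}; from Q→b y Q we get {b}. So FIRST(Q) = {λ, b}.
FIRST(U): from U→d b U we get {d}; from U→e S we get {e}; from U→S Q e a we get {b, e, y}; from U→λ we get {λ}. So FIRST(U) = {λ, b, d, e, y}.
FIRST(S Q U U): take FIRST of each symbol in turn, carrying on past any symbol whose FIRST contains λ; result {λ, b, d, e, y}.

{λ, b, d, e, y}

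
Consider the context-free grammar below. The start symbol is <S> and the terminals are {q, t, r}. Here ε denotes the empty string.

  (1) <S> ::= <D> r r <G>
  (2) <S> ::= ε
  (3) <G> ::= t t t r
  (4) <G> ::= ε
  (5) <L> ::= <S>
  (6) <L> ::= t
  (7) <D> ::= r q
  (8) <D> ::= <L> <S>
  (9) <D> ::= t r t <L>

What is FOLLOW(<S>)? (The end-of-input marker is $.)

FIRST(<G>): from <G>::=t t t r we get {t}; from <G>::=ε we get {ε}. So FIRST(<G>) = {ε, t}.
FIRST(<S>): from <S>::=<D> r r <G> we get {r, t}; from <S>::=ε we get {ε}. So FIRST(<S>) = {ε, r, t}.
FIRST(<L>): from <L>::=<S> we get {ε, r, t}; from <L>::=t we get {t}. So FIRST(<L>) = {ε, r, t}.
FIRST(<D>): from <D>::=r q we get {r}; from <D>::=<L> <S> we get {ε, r, t}; from <D>::=t r t <L> we get {t}. So FIRST(<D>) = {ε, r, t}.
FOLLOW(<S>) includes $ since <S> is the start symbol.
FOLLOW(<D>): in <S>::=<D> r r <G>, <D> is followed by r r <G> with FIRST {r}. Thus FOLLOW(<D>) = {r}.
FOLLOW(<L>): in <D>::=<L> <S>, <L> is followed by <S> with FIRST {ε, r, t}; in <D>::=<L> <S>, the suffix after <L> is nullable, so FOLLOW(<L>) ⊇ FOLLOW(<D>) = {r}; in <D>::=t r t <L>, the suffix after <L> is empty, so FOLLOW(<L>) ⊇ FOLLOW(<D>) = {r}. Thus FOLLOW(<L>) = {r, t}.
FOLLOW(<S>): in <L>::=<S>, the suffix after <S> is empty, so FOLLOW(<S>) ⊇ FOLLOW(<L>) = {r, t}; in <D>::=<L> <S>, the suffix after <S> is empty, so FOLLOW(<S>) ⊇ FOLLOW(<D>) = {r}. Thus FOLLOW(<S>) = {$, r, t}.
FOLLOW(<G>): in <S>::=<D> r r <G>, the suffix after <G> is empty, so FOLLOW(<G>) ⊇ FOLLOW(<S>) = {$, r, t}. Thus FOLLOW(<G>) = {$, r, t}.

{$, r, t}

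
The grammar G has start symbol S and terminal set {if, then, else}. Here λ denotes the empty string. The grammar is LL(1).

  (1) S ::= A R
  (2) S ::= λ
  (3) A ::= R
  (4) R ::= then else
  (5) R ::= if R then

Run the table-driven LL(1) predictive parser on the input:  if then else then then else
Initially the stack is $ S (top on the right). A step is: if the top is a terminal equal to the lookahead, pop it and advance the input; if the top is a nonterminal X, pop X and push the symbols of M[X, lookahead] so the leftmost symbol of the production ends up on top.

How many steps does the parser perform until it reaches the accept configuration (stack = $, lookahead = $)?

11

      Stack               Input                          Action
   1  $ S                 if then else then then else $  expand S ::= A R
   2  $ R A               if then else then then else $  expand A ::= R
   3  $ R R               if then else then then else $  expand R ::= if R then
   4  $ R then R if       if then else then then else $  match if
   5  $ R then R          then else then then else $     expand R ::= then else
   6  $ R then else then  then else then then else $     match then
   7  $ R then else       else then then else $          match else
   8  $ R then            then then else $               match then
   9  $ R                 then else $                    expand R ::= then else
  10  $ else then         then else $                    match then
  11  $ else              else $                         match else
Accept reached after 11 steps.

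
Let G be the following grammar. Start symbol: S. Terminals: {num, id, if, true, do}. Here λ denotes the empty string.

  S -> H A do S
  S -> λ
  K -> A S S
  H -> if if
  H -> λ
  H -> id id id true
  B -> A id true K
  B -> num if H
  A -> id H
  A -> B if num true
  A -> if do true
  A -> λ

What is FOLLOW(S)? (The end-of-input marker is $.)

FIRST(H): from H->if if we get {if}; from H->λ we get {λ}; from H->id id id true we get {id}. So FIRST(H) = {λ, id, if}.
FIRST(S): from S->H A do S we get {do, id, if, num}; from S->λ we get {λ}. So FIRST(S) = {λ, do, id, if, num}.
FIRST(K): from K->A S S we get {λ, do, id, if, num}. So FIRST(K) = {λ, do, id, if, num}.
FIRST(B): from B->A id true K we get {id, if, num}; from B->num if H we get {num}. So FIRST(B) = {id, if, num}.
FIRST(A): from A->id H we get {id}; from A->B if num true we get {id, if, num}; from A->if do true we get {if}; from A->λ we get {λ}. So FIRST(A) = {λ, id, if, num}.
FOLLOW(S) includes $ since S is the start symbol.
FOLLOW(B): in A->B if num true, B is followed by if num true with FIRST {if}. Thus FOLLOW(B) = {if}.
FOLLOW(K): in B->A id true K, the suffix after K is empty, so FOLLOW(K) ⊇ FOLLOW(B) = {if}. Thus FOLLOW(K) = {if}.
FOLLOW(S): in S->H A do S, the suffix after S is empty (adds nothing new); in K->A S S (occurrence 1), S is followed by S with FIRST {λ, do, id, if, num}; in K->A S S (occurrence 1), the suffix after S is nullable, so FOLLOW(S) ⊇ FOLLOW(K) = {if}; in K->A S S (occurrence 2), the suffix after S is empty, so FOLLOW(S) ⊇ FOLLOW(K) = {if}. Thus FOLLOW(S) = {$, do, id, if, num}.
FOLLOW(A): in S->H A do S, A is followed by do S with FIRST {do}; in K->A S S, A is followed by S S with FIRST {λ, do, id, if, num}; in K->A S S, the suffix after A is nullable, so FOLLOW(A) ⊇ FOLLOW(K) = {if}; in B->A id true K, A is followed by id true K with FIRST {id}. Thus FOLLOW(A) = {do, id, if, num}.
FOLLOW(H): in S->H A do S, H is followed by A do S with FIRST {do, id, if, num}; in B->num if H, the suffix after H is empty, so FOLLOW(H) ⊇ FOLLOW(B) = {if}; in A->id H, the suffix after H is empty, so FOLLOW(H) ⊇ FOLLOW(A) = {do, id, if, num}. Thus FOLLOW(H) = {do, id, if, num}.

{$, do, id, if, num}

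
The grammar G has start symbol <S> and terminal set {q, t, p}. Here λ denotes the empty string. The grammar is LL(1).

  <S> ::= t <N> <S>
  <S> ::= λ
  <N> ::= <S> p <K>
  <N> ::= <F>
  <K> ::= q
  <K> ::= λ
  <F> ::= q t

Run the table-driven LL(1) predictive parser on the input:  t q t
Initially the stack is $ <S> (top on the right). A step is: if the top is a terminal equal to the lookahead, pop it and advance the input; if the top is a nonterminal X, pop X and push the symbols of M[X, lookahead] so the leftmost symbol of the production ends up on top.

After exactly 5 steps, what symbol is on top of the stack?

step 1: stack=$ <S>  input=t q t $  — expand <S> ::= t <N> <S>
step 2: stack=$ <S> <N> t  input=t q t $  — match t
step 3: stack=$ <S> <N>  input=q t $  — expand <N> ::= <F>
step 4: stack=$ <S> <F>  input=q t $  — expand <F> ::= q t
step 5: stack=$ <S> t q  input=q t $  — match q
Stack after step 5: $ <S> t (top = t).

t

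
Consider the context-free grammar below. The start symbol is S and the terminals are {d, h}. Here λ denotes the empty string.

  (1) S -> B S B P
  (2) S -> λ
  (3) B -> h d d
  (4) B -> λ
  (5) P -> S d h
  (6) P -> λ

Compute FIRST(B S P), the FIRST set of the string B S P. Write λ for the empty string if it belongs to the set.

FIRST(B) = {λ, h}
FIRST(S) = {λ, d, h}  (via B S B P)
FIRST(P) = {λ, d, h}  (via S d h)
FIRST(B S P): take FIRST of each symbol in turn, carrying on past any symbol whose FIRST contains λ; result {λ, d, h}.

{λ, d, h}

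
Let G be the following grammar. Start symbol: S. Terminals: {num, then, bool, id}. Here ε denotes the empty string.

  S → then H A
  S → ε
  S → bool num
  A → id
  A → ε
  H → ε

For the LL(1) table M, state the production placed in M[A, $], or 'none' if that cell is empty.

A → ε

FIRST(S): from S→then H A we get {then}; from S→ε we get {ε}; from S→bool num we get {bool}. So FIRST(S) = {ε, bool, then}.
FIRST(A): from A→id we get {id}; from A→ε we get {ε}. So FIRST(A) = {ε, id}.
FIRST(H): from H→ε we get {ε}. So FIRST(H) = {ε}.
FOLLOW(S) includes $ since S is the start symbol.
FOLLOW(S): S appears on no right-hand side. Thus FOLLOW(S) = {$}.
FOLLOW(A): in S→then H A, the suffix after A is empty, so FOLLOW(A) ⊇ FOLLOW(S) = {$}. Thus FOLLOW(A) = {$}.
For A → id: FIRST(id) = {id}, so it goes in M[A, t] for t ∈ {id}.
For A → ε: FIRST(ε) = {ε}, so it goes in M[A, t] for t ∈ {}; since ε ∈ FIRST, also for every t ∈ FOLLOW(A) = {$}.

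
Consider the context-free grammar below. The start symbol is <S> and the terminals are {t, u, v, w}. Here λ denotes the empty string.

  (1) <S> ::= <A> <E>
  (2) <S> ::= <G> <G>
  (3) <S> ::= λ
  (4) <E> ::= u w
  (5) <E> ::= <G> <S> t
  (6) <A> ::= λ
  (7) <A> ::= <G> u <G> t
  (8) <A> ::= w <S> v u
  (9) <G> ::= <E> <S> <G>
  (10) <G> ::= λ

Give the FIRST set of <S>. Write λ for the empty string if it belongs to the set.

{λ, t, u, w}

FIRST(<S>) = {λ, t, u, w}  (via <A> <E>, <G> <G>)
FIRST(<E>) = {t, u, w}  (via <G> <S> t)
FIRST(<G>) = {λ, t, u, w}  (via <E> <S> <G>)
FIRST(<A>) = {λ, t, u, w}  (via <G> u <G> t)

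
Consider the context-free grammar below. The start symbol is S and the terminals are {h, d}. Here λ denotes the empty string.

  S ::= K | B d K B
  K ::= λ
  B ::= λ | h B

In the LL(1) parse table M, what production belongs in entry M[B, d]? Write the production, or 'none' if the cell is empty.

FIRST(K): from K::=λ we get {λ}. So FIRST(K) = {λ}.
FIRST(B): from B::=λ we get {λ}; from B::=h B we get {h}. So FIRST(B) = {λ, h}.
FIRST(S): from S::=K we get {λ}; from S::=B d K B we get {d, h}. So FIRST(S) = {λ, d, h}.
FOLLOW(S) includes $ since S is the start symbol.
FOLLOW(S): S appears on no right-hand side. Thus FOLLOW(S) = {$}.
FOLLOW(B): in S::=B d K B (occurrence 1), B is followed by d K B with FIRST {d}; in S::=B d K B (occurrence 2), the suffix after B is empty, so FOLLOW(B) ⊇ FOLLOW(S) = {$}; in B::=h B, the suffix after B is empty (adds nothing new). Thus FOLLOW(B) = {$, d}.
For B ::= λ: FIRST(λ) = {λ}, so it goes in M[B, t] for t ∈ {}; since λ ∈ FIRST, also for every t ∈ FOLLOW(B) = {$, d}.
For B ::= h B: FIRST(h B) = {h}, so it goes in M[B, t] for t ∈ {h}.

B ::= λ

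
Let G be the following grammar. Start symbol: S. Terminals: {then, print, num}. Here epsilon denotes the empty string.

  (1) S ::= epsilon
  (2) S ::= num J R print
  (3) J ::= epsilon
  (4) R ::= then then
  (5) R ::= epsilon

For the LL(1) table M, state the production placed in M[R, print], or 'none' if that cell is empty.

FIRST(S): from S::=epsilon we get {epsilon}; from S::=num J R print we get {num}. So FIRST(S) = {epsilon, num}.
FIRST(J): from J::=epsilon we get {epsilon}. So FIRST(J) = {epsilon}.
FIRST(R): from R::=then then we get {then}; from R::=epsilon we get {epsilon}. So FIRST(R) = {epsilon, then}.
FOLLOW(S) includes $ since S is the start symbol.
FOLLOW(R): in S::=num J R print, R is followed by print with FIRST {print}. Thus FOLLOW(R) = {print}.
For R ::= then then: FIRST(then then) = {then}, so it goes in M[R, t] for t ∈ {then}.
For R ::= epsilon: FIRST(epsilon) = {epsilon}, so it goes in M[R, t] for t ∈ {}; since epsilon ∈ FIRST, also for every t ∈ FOLLOW(R) = {print}.

R ::= epsilon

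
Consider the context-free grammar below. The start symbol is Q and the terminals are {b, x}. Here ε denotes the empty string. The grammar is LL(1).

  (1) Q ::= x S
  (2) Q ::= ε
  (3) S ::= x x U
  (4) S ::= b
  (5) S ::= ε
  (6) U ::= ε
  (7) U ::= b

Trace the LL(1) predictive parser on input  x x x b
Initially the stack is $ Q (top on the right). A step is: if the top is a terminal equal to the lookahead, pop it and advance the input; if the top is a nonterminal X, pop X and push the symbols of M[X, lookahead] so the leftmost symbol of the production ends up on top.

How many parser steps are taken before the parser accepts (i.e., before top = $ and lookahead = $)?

7

step 1: stack=$ Q  input=x x x b $  — expand Q ::= x S
step 2: stack=$ S x  input=x x x b $  — match x
step 3: stack=$ S  input=x x b $  — expand S ::= x x U
step 4: stack=$ U x x  input=x x b $  — match x
step 5: stack=$ U x  input=x b $  — match x
step 6: stack=$ U  input=b $  — expand U ::= b
step 7: stack=$ b  input=b $  — match b
Accept reached after 7 steps.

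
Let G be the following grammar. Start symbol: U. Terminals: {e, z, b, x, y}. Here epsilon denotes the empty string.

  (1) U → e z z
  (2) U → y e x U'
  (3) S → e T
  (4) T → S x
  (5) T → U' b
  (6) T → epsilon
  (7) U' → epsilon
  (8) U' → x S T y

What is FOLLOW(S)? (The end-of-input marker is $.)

FIRST(U) = {e, y}
FIRST(S) = {e}
FIRST(U') = {epsilon, x}
FIRST(T) = {epsilon, b, e, x}  (via S x, U' b)
FOLLOW(U) includes $ since U is the start symbol.
FOLLOW(U): U appears on no right-hand side. Thus FOLLOW(U) = {$}.
FOLLOW(S): in T→S x, S is followed by x with FIRST {x}; in U'→x S T y, S is followed by T y with FIRST {b, e, x, y}. Thus FOLLOW(S) = {b, e, x, y}.
FOLLOW(T): in S→e T, the suffix after T is empty, so FOLLOW(T) ⊇ FOLLOW(S) = {b, e, x, y}; in U'→x S T y, T is followed by y with FIRST {y}. Thus FOLLOW(T) = {b, e, x, y}.
FOLLOW(U'): in U→y e x U', the suffix after U' is empty, so FOLLOW(U') ⊇ FOLLOW(U) = {$}; in T→U' b, U' is followed by b with FIRST {b}. Thus FOLLOW(U') = {$, b}.

{b, e, x, y}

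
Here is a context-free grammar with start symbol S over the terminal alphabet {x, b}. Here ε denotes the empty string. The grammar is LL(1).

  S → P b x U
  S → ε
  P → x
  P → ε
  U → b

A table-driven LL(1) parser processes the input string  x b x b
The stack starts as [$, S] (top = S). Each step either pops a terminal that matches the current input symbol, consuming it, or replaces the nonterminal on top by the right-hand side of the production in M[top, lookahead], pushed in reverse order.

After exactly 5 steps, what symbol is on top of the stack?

     Stack      Input      Action
  1  $ S        x b x b $  expand S → P b x U
  2  $ U x b P  x b x b $  expand P → x
  3  $ U x b x  x b x b $  match x
  4  $ U x b    b x b $    match b
  5  $ U x      x b $      match x
Stack after step 5: $ U (top = U).

U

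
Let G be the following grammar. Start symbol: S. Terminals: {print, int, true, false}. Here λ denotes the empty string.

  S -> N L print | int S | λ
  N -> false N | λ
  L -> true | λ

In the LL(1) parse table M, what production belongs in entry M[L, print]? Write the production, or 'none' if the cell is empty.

L -> λ

FIRST(N) = {λ, false}
FIRST(L) = {λ, true}
FIRST(S) = {λ, false, int, print, true}  (via N L print)
FOLLOW(S) includes $ since S is the start symbol.
FOLLOW(L): in S->N L print, L is followed by print with FIRST {print}. Thus FOLLOW(L) = {print}.
For L -> true: FIRST(true) = {true}, so it goes in M[L, t] for t ∈ {true}.
For L -> λ: FIRST(λ) = {λ}, so it goes in M[L, t] for t ∈ {}; since λ ∈ FIRST, also for every t ∈ FOLLOW(L) = {print}.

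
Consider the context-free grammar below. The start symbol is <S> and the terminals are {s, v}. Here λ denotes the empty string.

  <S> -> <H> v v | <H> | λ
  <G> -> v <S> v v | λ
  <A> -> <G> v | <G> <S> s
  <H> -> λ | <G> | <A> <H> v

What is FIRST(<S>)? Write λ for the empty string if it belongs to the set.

{λ, s, v}

FIRST(<G>): from <G>->v <S> v v we get {v}; from <G>->λ we get {λ}. So FIRST(<G>) = {λ, v}.
FIRST(<S>): from <S>-><H> v v we get {s, v}; from <S>-><H> we get {λ, s, v}; from <S>->λ we get {λ}. So FIRST(<S>) = {λ, s, v}.
FIRST(<A>): from <A>-><G> v we get {v}; from <A>-><G> <S> s we get {s, v}. So FIRST(<A>) = {s, v}.
FIRST(<H>): from <H>->λ we get {λ}; from <H>-><G> we get {λ, v}; from <H>-><A> <H> v we get {s, v}. So FIRST(<H>) = {λ, s, v}.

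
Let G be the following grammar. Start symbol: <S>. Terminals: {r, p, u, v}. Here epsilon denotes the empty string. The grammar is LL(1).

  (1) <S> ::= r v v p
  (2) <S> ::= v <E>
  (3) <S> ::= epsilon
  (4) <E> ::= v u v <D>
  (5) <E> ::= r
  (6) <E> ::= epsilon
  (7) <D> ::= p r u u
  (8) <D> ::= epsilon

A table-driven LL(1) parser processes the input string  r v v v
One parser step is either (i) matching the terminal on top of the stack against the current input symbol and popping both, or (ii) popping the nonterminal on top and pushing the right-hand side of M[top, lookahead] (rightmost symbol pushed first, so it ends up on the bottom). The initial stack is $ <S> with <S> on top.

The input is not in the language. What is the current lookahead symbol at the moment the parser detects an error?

v

     Stack      Input      Action
  1  $ <S>      r v v v $  expand <S> ::= r v v p
  2  $ p v v r  r v v v $  match r
  3  $ p v v    v v v $    match v
  4  $ p v      v v $      match v
  5  $ p        v $        error: top is terminal p but lookahead is v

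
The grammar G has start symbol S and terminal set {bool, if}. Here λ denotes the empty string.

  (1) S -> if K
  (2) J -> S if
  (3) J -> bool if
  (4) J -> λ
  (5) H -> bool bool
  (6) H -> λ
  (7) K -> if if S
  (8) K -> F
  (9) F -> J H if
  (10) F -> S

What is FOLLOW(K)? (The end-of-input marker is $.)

{$, if}

FIRST(S): from S->if K we get {if}. So FIRST(S) = {if}.
FIRST(H): from H->bool bool we get {bool}; from H->λ we get {λ}. So FIRST(H) = {λ, bool}.
FIRST(J): from J->S if we get {if}; from J->bool if we get {bool}; from J->λ we get {λ}. So FIRST(J) = {λ, bool, if}.
FIRST(F): from F->J H if we get {bool, if}; from F->S we get {if}. So FIRST(F) = {bool, if}.
FIRST(K): from K->if if S we get {if}; from K->F we get {bool, if}. So FIRST(K) = {bool, if}.
FOLLOW(S) includes $ since S is the start symbol.
FOLLOW(J): in F->J H if, J is followed by H if with FIRST {bool, if}. Thus FOLLOW(J) = {bool, if}.
FOLLOW(H): in F->J H if, H is followed by if with FIRST {if}. Thus FOLLOW(H) = {if}.
FOLLOW(S): in J->S if, S is followed by if with FIRST {if}; in K->if if S, the suffix after S is empty, so FOLLOW(S) ⊇ FOLLOW(K) = {$, if}; in F->S, the suffix after S is empty, so FOLLOW(S) ⊇ FOLLOW(F) = {$, if}. Thus FOLLOW(S) = {$, if}.
FOLLOW(K): in S->if K, the suffix after K is empty, so FOLLOW(K) ⊇ FOLLOW(S) = {$, if}. Thus FOLLOW(K) = {$, if}.
FOLLOW(F): in K->F, the suffix after F is empty, so FOLLOW(F) ⊇ FOLLOW(K) = {$, if}. Thus FOLLOW(F) = {$, if}.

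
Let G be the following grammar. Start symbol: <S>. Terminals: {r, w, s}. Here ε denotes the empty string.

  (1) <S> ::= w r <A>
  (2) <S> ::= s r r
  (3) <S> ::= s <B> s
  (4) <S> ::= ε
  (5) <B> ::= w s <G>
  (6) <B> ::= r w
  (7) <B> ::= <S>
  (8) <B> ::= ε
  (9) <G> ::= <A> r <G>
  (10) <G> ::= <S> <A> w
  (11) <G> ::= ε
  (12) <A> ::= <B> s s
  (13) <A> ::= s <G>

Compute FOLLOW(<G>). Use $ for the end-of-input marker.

{$, r, s, w}

FIRST(<S>): from <S>::=w r <A> we get {w}; from <S>::=s r r we get {s}; from <S>::=s <B> s we get {s}; from <S>::=ε we get {ε}. So FIRST(<S>) = {ε, s, w}.
FIRST(<B>): from <B>::=w s <G> we get {w}; from <B>::=r w we get {r}; from <B>::=<S> we get {ε, s, w}; from <B>::=ε we get {ε}. So FIRST(<B>) = {ε, r, s, w}.
FIRST(<A>): from <A>::=<B> s s we get {r, s, w}; from <A>::=s <G> we get {s}. So FIRST(<A>) = {r, s, w}.
FIRST(<G>): from <G>::=<A> r <G> we get {r, s, w}; from <G>::=<S> <A> w we get {r, s, w}; from <G>::=ε we get {ε}. So FIRST(<G>) = {ε, r, s, w}.
FOLLOW(<S>) includes $ since <S> is the start symbol.
FOLLOW(<B>): in <S>::=s <B> s, <B> is followed by s with FIRST {s}; in <A>::=<B> s s, <B> is followed by s s with FIRST {s}. Thus FOLLOW(<B>) = {s}.
FOLLOW(<S>): in <B>::=<S>, the suffix after <S> is empty, so FOLLOW(<S>) ⊇ FOLLOW(<B>) = {s}; in <G>::=<S> <A> w, <S> is followed by <A> w with FIRST {r, s, w}. Thus FOLLOW(<S>) = {$, r, s, w}.
FOLLOW(<A>): in <S>::=w r <A>, the suffix after <A> is empty, so FOLLOW(<A>) ⊇ FOLLOW(<S>) = {$, r, s, w}; in <G>::=<A> r <G>, <A> is followed by r <G> with FIRST {r}; in <G>::=<S> <A> w, <A> is followed by w with FIRST {w}. Thus FOLLOW(<A>) = {$, r, s, w}.
FOLLOW(<G>): in <B>::=w s <G>, the suffix after <G> is empty, so FOLLOW(<G>) ⊇ FOLLOW(<B>) = {s}; in <G>::=<A> r <G>, the suffix after <G> is empty (adds nothing new); in <A>::=s <G>, the suffix after <G> is empty, so FOLLOW(<G>) ⊇ FOLLOW(<A>) = {$, r, s, w}. Thus FOLLOW(<G>) = {$, r, s, w}.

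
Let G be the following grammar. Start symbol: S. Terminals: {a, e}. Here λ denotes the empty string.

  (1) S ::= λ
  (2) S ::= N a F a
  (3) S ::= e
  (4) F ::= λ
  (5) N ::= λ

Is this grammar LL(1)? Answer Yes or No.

FIRST(S) = {λ, a, e}
FIRST(F) = {λ}
FIRST(N) = {λ}
FOLLOW(S) = {$}
FOLLOW(F) = {a}
FOLLOW(N) = {a}
Each cell of M receives at most one production.

Yes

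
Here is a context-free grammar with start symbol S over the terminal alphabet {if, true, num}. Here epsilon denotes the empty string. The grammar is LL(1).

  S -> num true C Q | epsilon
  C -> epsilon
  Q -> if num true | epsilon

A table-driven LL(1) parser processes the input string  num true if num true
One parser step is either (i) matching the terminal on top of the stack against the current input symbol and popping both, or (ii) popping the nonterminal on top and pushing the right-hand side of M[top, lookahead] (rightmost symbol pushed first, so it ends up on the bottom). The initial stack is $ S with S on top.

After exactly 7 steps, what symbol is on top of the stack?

true

     Stack           Input                   Action
  1  $ S             num true if num true $  expand S -> num true C Q
  2  $ Q C true num  num true if num true $  match num
  3  $ Q C true      true if num true $      match true
  4  $ Q C           if num true $           expand C -> epsilon
  5  $ Q             if num true $           expand Q -> if num true
  6  $ true num if   if num true $           match if
  7  $ true num      num true $              match num
Stack after step 7: $ true (top = true).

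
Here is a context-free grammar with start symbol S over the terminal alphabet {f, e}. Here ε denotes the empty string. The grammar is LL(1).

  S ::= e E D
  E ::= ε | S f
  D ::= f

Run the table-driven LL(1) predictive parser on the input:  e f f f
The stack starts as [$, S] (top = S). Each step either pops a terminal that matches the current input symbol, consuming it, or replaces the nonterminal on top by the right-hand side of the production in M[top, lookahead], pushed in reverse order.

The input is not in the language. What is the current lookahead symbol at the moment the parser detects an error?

step 1: stack=$ S  input=e f f f $  — expand S ::= e E D
step 2: stack=$ D E e  input=e f f f $  — match e
step 3: stack=$ D E  input=f f f $  — expand E ::= ε
step 4: stack=$ D  input=f f f $  — expand D ::= f
step 5: stack=$ f  input=f f f $  — match f
step 6: stack=$  input=f f $  — error: stack empty but input remains

f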